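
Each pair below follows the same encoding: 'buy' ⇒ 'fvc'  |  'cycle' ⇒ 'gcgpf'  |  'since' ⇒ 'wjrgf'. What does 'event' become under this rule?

The shift depends on letter class: consonant b→f is +4, but vowel u→v is +1. Vowels shift forward by 1 and consonants shift forward by 4.
On event: e(vowel)+1=f, v(cons)+4=z, e(vowel)+1=f, n(cons)+4=r, t(cons)+4=x.

fzfrx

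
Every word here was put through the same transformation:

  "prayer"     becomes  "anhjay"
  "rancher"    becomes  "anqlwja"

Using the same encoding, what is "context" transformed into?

The output letters match the input read backwards, each shifted +9: prayer reversed is reyarp. The word is reversed, then every letter is shifted forward by 9.
Applying it to context: reverse → txetnoc; then shift: t+9=c, x+9=g, e+9=n, t+9=c, n+9=w, o+9=x, c+9=l.

cgncwxl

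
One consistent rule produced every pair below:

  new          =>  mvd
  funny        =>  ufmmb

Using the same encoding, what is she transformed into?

hsv

Each pair mirrors across the alphabet (n↔m, e↔v, w↔d): positions sum to 25. Each letter is replaced by its mirror in the alphabet: a↔z, b↔y, c↔x, and so on (the Atbash cipher).
For she: s↔h, h↔s, e↔v.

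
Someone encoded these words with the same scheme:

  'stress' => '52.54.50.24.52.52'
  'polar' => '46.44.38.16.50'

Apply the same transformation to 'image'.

32.40.16.28.24

The formula is n = 2×(alphabet index, a=1) + 14.
On image: i=9→32, m=13→40, a=1→16, g=7→28, e=5→24.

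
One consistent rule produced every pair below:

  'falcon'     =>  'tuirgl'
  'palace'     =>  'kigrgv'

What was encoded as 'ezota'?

unity

The output letters match the input read backwards, each shifted +6: falcon reversed is noclaf. The word is reversed, then every letter is shifted forward by 6.
Reversing it on ezota: shift back: e−6=y, z−6=t, o−6=i, t−6=n, a−6=u → ytinu; then reverse → unity.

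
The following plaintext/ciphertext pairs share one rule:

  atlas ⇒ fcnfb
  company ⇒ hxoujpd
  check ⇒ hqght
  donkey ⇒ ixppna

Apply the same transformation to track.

Shifts by position in atlas: pos 0: a→f (+5), pos 1: t→c (+9), pos 2: l→n (+2), pos 3: a→f (+5), pos 4: s→b (+9) — repeating every 3. The shifts repeat in a cycle of length 3: positions 0,1,… shift by +5, +9, +2, then the pattern repeats.
For track: t+5=y, r+9=a, a+2=c, c+5=h, k+9=t.

yacht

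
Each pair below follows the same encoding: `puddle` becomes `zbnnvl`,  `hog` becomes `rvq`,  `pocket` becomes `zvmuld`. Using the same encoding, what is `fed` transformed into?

The shift depends on letter class: consonant p→z is +10, but vowel u→b is +7. Two shifts are in play — +7 for a/e/i/o/u, +10 for every other letter.
For fed: f(cons)+10=p, e(vowel)+7=l, d(cons)+10=n.

pln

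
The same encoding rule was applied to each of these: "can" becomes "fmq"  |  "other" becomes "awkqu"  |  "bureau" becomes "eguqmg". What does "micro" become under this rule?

The shift depends on letter class: consonant c→f is +3, but vowel a→m is +12. Vowels shift forward by 12 and consonants shift forward by 3.
For micro: m(cons)+3=p, i(vowel)+12=u, c(cons)+3=f, r(cons)+3=u, o(vowel)+12=a.

pufua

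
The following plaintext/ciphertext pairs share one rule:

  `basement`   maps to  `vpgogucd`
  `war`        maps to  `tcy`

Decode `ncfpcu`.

sandal

Read the word backwards and shift each letter +2.
Reversing it on ncfpcu: shift back: n−2=l, c−2=a, f−2=d, p−2=n, c−2=a, u−2=s → ladnas; then reverse → sandal.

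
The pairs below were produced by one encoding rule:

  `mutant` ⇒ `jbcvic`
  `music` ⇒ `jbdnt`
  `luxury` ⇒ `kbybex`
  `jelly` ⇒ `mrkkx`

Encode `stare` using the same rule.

dcver

m(12)→j(9) and u(20)→b(1) fit y≡25x+21 (mod 26); the inverse of 25 mod 26 is 25. Each letter's alphabet position (a=0..z=25) is mapped through 25·x+21 mod 26 — an affine cipher.
For stare: s(18)→25·18+21≡3=d; t(19)→25·19+21≡2=c; a(0)→25·0+21≡21=v; r(17)→25·17+21≡4=e; e(4)→25·4+21≡17=r (all mod 26).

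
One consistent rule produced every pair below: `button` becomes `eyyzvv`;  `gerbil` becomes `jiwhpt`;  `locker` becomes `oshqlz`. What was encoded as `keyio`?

In button: b→e is +3, u→y is +4, t→y is +5, t→z is +6 — the shift increases by 1 each position. Each letter shifts forward by (position + 3), i.e. 3, 4, 5, … — the shift grows by one for each successive letter.
Decoding keyio: k−3=h, e−4=a, y−5=t, i−6=c, o−7=h.

hatch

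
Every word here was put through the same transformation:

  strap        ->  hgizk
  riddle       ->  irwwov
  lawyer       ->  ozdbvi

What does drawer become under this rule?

Each pair mirrors across the alphabet (s↔h, t↔g, r↔i): positions sum to 25. This is the alphabet-reversal cipher (Atbash): a becomes z, b becomes y, etc.
Applying it to drawer: d↔w, r↔i, a↔z, w↔d, e↔v, r↔i.

wizdvi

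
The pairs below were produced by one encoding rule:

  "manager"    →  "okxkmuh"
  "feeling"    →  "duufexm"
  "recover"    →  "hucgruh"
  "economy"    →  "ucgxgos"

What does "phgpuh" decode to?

Treating letters as 0–25, the rule is x ↦ 9x + 10 (mod 26).
Undoing it on phgpuh: p(15)→3·(15−10)≡15=p; h(7)→3·(7−10)≡17=r; g(6)→3·(6−10)≡14=o; p(15)→3·(15−10)≡15=p; u(20)→3·(20−10)≡4=e; h(7)→3·(7−10)≡17=r (all mod 26).

proper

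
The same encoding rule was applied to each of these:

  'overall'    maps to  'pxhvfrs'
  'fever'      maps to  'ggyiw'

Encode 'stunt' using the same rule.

In overall: o→p is +1, v→x is +2, e→h is +3, r→v is +4 — the shift increases by 1 each position. Each letter shifts forward by (position + 1), i.e. 1, 2, 3, … — the shift grows by one for each successive letter.
For stunt: s+1=t, t+2=v, u+3=x, n+4=r, t+5=y.

tvxry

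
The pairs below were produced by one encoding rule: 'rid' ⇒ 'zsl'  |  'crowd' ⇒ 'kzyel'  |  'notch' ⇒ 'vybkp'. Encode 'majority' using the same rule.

ukryzsbg

The shift depends on letter class: consonant r→z is +8, but vowel i→s is +10. The rule splits by letter class: vowels +10, consonants +8.
On majority: m(cons)+8=u, a(vowel)+10=k, j(cons)+8=r, o(vowel)+10=y, r(cons)+8=z, i(vowel)+10=s, t(cons)+8=b, y(cons)+8=g.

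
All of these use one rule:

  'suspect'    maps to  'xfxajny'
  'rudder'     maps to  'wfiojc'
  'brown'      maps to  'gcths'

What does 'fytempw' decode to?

another

Shifts by position in suspect: pos 0: s→x (+5), pos 1: u→f (+11), pos 2: s→x (+5), pos 3: p→a (+11) — repeating every 2. It's a Vigenère-style cipher with numeric key [5,11]: position i shifts by key[i mod 2].
Reversing it on fytempw: f−5=a, y−11=n, t−5=o, e−11=t, m−5=h, p−11=e, w−5=r.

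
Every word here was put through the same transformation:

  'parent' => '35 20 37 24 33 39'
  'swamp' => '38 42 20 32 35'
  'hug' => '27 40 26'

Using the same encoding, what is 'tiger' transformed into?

The number is (letter's place in the alphabet, a=1) + 19.
For tiger: t=20→39, i=9→28, g=7→26, e=5→24, r=18→37.

39 28 26 24 37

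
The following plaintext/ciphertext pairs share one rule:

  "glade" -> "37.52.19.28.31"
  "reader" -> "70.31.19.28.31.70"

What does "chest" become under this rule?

g(#7)→37 and l(#12)→52: differences scale by 3, so n = 3·pos + 16. The formula is n = 3×(alphabet index, a=1) + 16.
Applying it to chest: c=3→25, h=8→40, e=5→31, s=19→73, t=20→76.

25.40.31.73.76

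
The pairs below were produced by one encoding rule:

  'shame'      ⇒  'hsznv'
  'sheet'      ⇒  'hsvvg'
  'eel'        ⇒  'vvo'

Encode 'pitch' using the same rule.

krgxs

Letters are reflected about the middle of the alphabet (position → 25−position): Atbash.
For pitch: p↔k, i↔r, t↔g, c↔x, h↔s.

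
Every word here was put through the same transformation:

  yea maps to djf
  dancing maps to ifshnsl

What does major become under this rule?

Each letter is shifted forward by 5 in the alphabet (a Caesar shift of +5).
For major: m+5=r, a+5=f, j+5=o, o+5=t, r+5=w.

rfotw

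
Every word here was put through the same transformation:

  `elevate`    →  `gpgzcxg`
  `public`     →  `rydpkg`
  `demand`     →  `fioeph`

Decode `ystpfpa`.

Shifts by position in elevate: pos 0: e→g (+2), pos 1: l→p (+4), pos 2: e→g (+2), pos 3: v→z (+4) — repeating every 2. A repeating key of period 2 is used — shifts +2, +4 over and over.
Reversing it on ystpfpa: y−2=w, s−4=o, t−2=r, p−4=l, f−2=d, p−4=l, a−2=y.

worldly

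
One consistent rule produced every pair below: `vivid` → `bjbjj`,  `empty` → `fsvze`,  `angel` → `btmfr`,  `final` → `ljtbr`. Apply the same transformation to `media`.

sfjjb

The shift depends on letter class: consonant v→b is +6, but vowel i→j is +1. Vowels shift forward by 1 and consonants shift forward by 6.
On media: m(cons)+6=s, e(vowel)+1=f, d(cons)+6=j, i(vowel)+1=j, a(vowel)+1=b.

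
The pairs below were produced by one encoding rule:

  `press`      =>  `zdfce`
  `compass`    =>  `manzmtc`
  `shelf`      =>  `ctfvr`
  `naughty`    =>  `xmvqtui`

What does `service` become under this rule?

Shifts by position in press: pos 0: p→z (+10), pos 1: r→d (+12), pos 2: e→f (+1), pos 3: s→c (+10), pos 4: s→e (+12) — repeating every 3. It's a Vigenère-style cipher with numeric key [10,12,1]: position i shifts by key[i mod 3].
On service: s+10=c, e+12=q, r+1=s, v+10=f, i+12=u, c+1=d, e+10=o.

cqsfudo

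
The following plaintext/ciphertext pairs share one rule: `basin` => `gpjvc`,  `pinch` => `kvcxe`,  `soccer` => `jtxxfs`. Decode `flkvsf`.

empire

b(1)→g(6) and a(0)→p(15) fit y≡17x+15 (mod 26); the inverse of 17 mod 26 is 23. This is an affine cipher: with a=0,…,z=25, each position x becomes (17x+15) mod 26.
Undoing it on flkvsf: f(5)→23·(5−15)≡4=e; l(11)→23·(11−15)≡12=m; k(10)→23·(10−15)≡15=p; v(21)→23·(21−15)≡8=i; s(18)→23·(18−15)≡17=r; f(5)→23·(5−15)≡4=e (all mod 26).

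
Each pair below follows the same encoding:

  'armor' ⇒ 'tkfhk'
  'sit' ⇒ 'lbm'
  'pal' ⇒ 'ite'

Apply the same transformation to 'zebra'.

sxukt

Each letter is shifted forward by 19 in the alphabet (a Caesar shift of +19).
On zebra: z+19=s, e+19=x, b+19=u, r+19=k, a+19=t.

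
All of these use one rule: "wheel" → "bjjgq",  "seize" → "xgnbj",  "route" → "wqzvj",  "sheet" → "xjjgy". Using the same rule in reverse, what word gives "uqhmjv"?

Shifts by position in wheel: pos 0: w→b (+5), pos 1: h→j (+2), pos 2: e→j (+5), pos 3: e→g (+2) — repeating every 2. The shifts repeat in a cycle of length 2: positions 0,1,… shift by +5, +2, then the pattern repeats.
Undoing it on uqhmjv: u−5=p, q−2=o, h−5=c, m−2=k, j−5=e, v−2=t.

pocket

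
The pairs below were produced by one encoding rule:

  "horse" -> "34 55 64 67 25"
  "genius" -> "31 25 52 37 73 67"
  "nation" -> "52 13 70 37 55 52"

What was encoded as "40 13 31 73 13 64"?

jaguar

With a=1..z=26, the number is 3·pos + 10.
Reversing it on 40 13 31 73 13 64: 40→(40−10)÷3=10=j, 13→(13−10)÷3=1=a, 31→(31−10)÷3=7=g, 73→(73−10)÷3=21=u, 13→(13−10)÷3=1=a, 64→(64−10)÷3=18=r.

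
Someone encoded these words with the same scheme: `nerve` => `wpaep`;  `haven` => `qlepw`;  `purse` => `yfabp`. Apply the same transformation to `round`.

azfwm

The rule splits by letter class: vowels +11, consonants +9.
Applying it to round: r(cons)+9=a, o(vowel)+11=z, u(vowel)+11=f, n(cons)+9=w, d(cons)+9=m.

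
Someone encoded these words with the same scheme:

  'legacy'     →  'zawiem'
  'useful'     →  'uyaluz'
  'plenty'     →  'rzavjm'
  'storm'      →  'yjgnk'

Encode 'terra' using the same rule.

This is an affine cipher: with a=0,…,z=25, each position x becomes (11x+8) mod 26.
For terra: t(19)→11·19+8≡9=j; e(4)→11·4+8≡0=a; r(17)→11·17+8≡13=n; r(17)→11·17+8≡13=n; a(0)→11·0+8≡8=i (all mod 26).

janni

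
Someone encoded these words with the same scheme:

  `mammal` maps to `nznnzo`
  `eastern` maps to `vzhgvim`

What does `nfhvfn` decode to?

museum

Each letter is replaced by its mirror in the alphabet: a↔z, b↔y, c↔x, and so on (the Atbash cipher).
Decoding nfhvfn: n↔m, f↔u, h↔s, v↔e, f↔u, n↔m.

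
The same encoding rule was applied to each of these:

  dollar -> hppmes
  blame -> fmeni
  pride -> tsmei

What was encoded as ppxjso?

lotion

Shifts by position in dollar: pos 0: d→h (+4), pos 1: o→p (+1), pos 2: l→p (+4), pos 3: l→m (+1) — repeating every 2. It's a Vigenère-style cipher with numeric key [4,1]: position i shifts by key[i mod 2].
Undoing it on ppxjso: p−4=l, p−1=o, x−4=t, j−1=i, s−4=o, o−1=n.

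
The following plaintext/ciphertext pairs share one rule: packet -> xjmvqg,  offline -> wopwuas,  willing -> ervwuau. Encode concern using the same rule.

kxxnqeb

In packet: p→x is +8, a→j is +9, c→m is +10, k→v is +11 — the shift increases by 1 each position. Letter i (0-indexed) is shifted by i+8, so successive shifts are 8, 9, 10, ….
For concern: c+8=k, o+9=x, n+10=x, c+11=n, e+12=q, r+13=e, n+14=b.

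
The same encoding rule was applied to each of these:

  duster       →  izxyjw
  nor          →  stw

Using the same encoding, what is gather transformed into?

Compare letters: d→i is +5, u→z is +5, s→x is +5 — a constant shift. Every letter moves 5 places later in the alphabet, wrapping around z→a.
Applying it to gather: g+5=l, a+5=f, t+5=y, h+5=m, e+5=j, r+5=w.

lfymjw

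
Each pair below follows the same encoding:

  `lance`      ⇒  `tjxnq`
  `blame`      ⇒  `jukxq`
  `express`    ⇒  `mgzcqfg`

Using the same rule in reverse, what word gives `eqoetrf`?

whether

In lance: l→t is +8, a→j is +9, n→x is +10, c→n is +11 — the shift increases by 1 each position. The shift increases by 1 at each position, starting from +8: 8, 9, 10, ….
Decoding eqoetrf: e−8=w, q−9=h, o−10=e, e−11=t, t−12=h, r−13=e, f−14=r.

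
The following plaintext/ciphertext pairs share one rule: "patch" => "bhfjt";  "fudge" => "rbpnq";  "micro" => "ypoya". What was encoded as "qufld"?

enter

Shifts by position in patch: pos 0: p→b (+12), pos 1: a→h (+7), pos 2: t→f (+12), pos 3: c→j (+7) — repeating every 2. It's a Vigenère-style cipher with numeric key [12,7]: position i shifts by key[i mod 2].
Decoding qufld: q−12=e, u−7=n, f−12=t, l−7=e, d−12=r.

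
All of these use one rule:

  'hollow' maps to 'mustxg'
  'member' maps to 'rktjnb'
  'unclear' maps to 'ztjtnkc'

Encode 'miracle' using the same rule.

royilvp

In hollow: h→m is +5, o→u is +6, l→s is +7, l→t is +8 — the shift increases by 1 each position. Letter i (0-indexed) is shifted by i+5, so successive shifts are 5, 6, 7, ….
Applying it to miracle: m+5=r, i+6=o, r+7=y, a+8=i, c+9=l, l+10=v, e+11=p.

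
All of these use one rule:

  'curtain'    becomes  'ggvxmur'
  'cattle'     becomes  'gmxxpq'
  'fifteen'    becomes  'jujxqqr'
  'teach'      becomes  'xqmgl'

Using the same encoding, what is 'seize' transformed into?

wqudq

The rule splits by letter class: vowels +12, consonants +4.
For seize: s(cons)+4=w, e(vowel)+12=q, i(vowel)+12=u, z(cons)+4=d, e(vowel)+12=q.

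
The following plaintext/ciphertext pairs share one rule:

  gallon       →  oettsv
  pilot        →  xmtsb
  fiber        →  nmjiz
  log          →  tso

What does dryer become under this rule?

lzgiz

The shift depends on letter class: consonant g→o is +8, but vowel a→e is +4. Vowels shift forward by 4 and consonants shift forward by 8.
Applying it to dryer: d(cons)+8=l, r(cons)+8=z, y(cons)+8=g, e(vowel)+4=i, r(cons)+8=z.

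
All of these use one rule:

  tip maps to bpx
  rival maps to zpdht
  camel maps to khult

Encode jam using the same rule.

The shift depends on letter class: consonant t→b is +8, but vowel i→p is +7. Two shifts are in play — +7 for a/e/i/o/u, +8 for every other letter.
Applying it to jam: j(cons)+8=r, a(vowel)+7=h, m(cons)+8=u.

rhu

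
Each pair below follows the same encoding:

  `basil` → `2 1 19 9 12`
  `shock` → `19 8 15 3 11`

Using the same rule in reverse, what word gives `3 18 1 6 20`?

craft

Letters become their 1-indexed alphabet positions: a=1 … z=26.
Reversing it on 3 18 1 6 20: 3=c, 18=r, 1=a, 6=f, 20=t.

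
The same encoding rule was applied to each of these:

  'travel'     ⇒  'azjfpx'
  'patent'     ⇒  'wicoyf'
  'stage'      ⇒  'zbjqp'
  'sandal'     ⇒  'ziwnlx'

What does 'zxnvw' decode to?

spell

Letter i (0-indexed) is shifted by i+7, so successive shifts are 7, 8, 9, ….
Decoding zxnvw: z−7=s, x−8=p, n−9=e, v−10=l, w−11=l.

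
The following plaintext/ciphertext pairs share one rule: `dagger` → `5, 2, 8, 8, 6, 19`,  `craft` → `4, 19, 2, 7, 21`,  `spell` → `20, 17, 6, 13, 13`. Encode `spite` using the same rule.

d is letter #4 and maps to 5: an offset of 1. Each letter is replaced by its alphabet position (a=1..z=26) + 1.
For spite: s=19→20, p=16→17, i=9→10, t=20→21, e=5→6.

20, 17, 10, 21, 6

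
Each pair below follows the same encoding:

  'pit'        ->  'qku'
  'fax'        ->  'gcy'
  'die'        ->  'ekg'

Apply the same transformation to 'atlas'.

The shift depends on letter class: consonant p→q is +1, but vowel i→k is +2. Vowels shift forward by 2 and consonants shift forward by 1.
On atlas: a(vowel)+2=c, t(cons)+1=u, l(cons)+1=m, a(vowel)+2=c, s(cons)+1=t.

cumct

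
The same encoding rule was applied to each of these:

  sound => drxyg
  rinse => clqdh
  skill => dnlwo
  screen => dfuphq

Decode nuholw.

It's a Vigenère-style cipher with numeric key [11,3,3]: position i shifts by key[i mod 3].
Undoing it on nuholw: n−11=c, u−3=r, h−3=e, o−11=d, l−3=i, w−3=t.

credit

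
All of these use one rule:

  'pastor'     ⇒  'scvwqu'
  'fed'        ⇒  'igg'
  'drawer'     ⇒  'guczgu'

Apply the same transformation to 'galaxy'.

jcocab

Vowels shift forward by 2 and consonants shift forward by 3.
On galaxy: g(cons)+3=j, a(vowel)+2=c, l(cons)+3=o, a(vowel)+2=c, x(cons)+3=a, y(cons)+3=b.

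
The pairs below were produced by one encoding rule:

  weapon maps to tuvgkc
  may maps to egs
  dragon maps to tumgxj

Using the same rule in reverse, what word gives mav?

pug

The output letters match the input read backwards, each shifted +6: weapon reversed is nopaew. The word is reversed, then every letter is shifted forward by 6.
Reversing it on mav: shift back: m−6=g, a−6=u, v−6=p → gup; then reverse → pug.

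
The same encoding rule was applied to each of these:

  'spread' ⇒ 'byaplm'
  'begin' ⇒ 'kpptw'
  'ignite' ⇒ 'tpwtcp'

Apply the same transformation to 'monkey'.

vzwtph

The rule splits by letter class: vowels +11, consonants +9.
Applying it to monkey: m(cons)+9=v, o(vowel)+11=z, n(cons)+9=w, k(cons)+9=t, e(vowel)+11=p, y(cons)+9=h.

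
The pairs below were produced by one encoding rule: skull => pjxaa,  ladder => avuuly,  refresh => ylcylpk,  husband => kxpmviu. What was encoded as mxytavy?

s(18)→p(15) and k(10)→j(9) fit y≡17x+21 (mod 26); the inverse of 17 mod 26 is 23. Treating letters as 0–25, the rule is x ↦ 17x + 21 (mod 26).
Decoding mxytavy: m(12)→23·(12−21)≡1=b; x(23)→23·(23−21)≡20=u; y(24)→23·(24−21)≡17=r; t(19)→23·(19−21)≡6=g; a(0)→23·(0−21)≡11=l; v(21)→23·(21−21)≡0=a; y(24)→23·(24−21)≡17=r (all mod 26).

burglar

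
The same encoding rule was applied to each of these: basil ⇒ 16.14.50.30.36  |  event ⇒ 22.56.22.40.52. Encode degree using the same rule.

20.22.26.48.22.22

b(#2)→16 and a(#1)→14: differences scale by 2, so n = 2·pos + 12. With a=1..z=26, the number is 2·pos + 12.
Applying it to degree: d=4→20, e=5→22, g=7→26, r=18→48, e=5→22, e=5→22.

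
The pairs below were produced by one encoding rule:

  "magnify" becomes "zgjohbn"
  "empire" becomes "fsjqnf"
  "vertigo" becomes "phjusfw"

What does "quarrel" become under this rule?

mfssbvr

The output letters match the input read backwards, each shifted +1: magnify reversed is yfingam. The word is reversed, then every letter is shifted forward by 1.
On quarrel: reverse → lerrauq; then shift: l+1=m, e+1=f, r+1=s, r+1=s, a+1=b, u+1=v, q+1=r.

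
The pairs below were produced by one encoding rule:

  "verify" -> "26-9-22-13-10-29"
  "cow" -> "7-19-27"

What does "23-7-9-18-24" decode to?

scent

v is letter #22 and maps to 26: an offset of 4. The number is (letter's place in the alphabet, a=1) + 4.
Undoing it on 23-7-9-18-24: 23→(23−4)÷1=19=s, 7→(7−4)÷1=3=c, 9→(9−4)÷1=5=e, 18→(18−4)÷1=14=n, 24→(24−4)÷1=20=t.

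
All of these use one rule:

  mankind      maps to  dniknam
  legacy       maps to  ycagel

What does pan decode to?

The output letters match the input read backwards: mankind reversed is dniknam. It's just the letters in reverse order.
Reversing it on pan: then reverse → nap.

nap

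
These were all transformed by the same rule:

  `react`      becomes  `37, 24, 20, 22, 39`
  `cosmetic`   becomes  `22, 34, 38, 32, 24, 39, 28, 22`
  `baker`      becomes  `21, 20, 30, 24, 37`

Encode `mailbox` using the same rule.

r is letter #18 and maps to 37: an offset of 19. Letters become their 1-based position plus 19 (so a→20, b→21, …).
For mailbox: m=13→32, a=1→20, i=9→28, l=12→31, b=2→21, o=15→34, x=24→43.

32, 20, 28, 31, 21, 34, 43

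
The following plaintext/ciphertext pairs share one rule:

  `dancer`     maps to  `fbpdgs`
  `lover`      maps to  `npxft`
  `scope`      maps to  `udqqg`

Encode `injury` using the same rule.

The shifts repeat in a cycle of length 2: positions 0,1,… shift by +2, +1, then the pattern repeats.
For injury: i+2=k, n+1=o, j+2=l, u+1=v, r+2=t, y+1=z.

kolvtz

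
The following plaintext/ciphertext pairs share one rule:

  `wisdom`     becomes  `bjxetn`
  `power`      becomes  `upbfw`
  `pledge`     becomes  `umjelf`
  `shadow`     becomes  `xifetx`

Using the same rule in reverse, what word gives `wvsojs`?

Shifts by position in wisdom: pos 0: w→b (+5), pos 1: i→j (+1), pos 2: s→x (+5), pos 3: d→e (+1) — repeating every 2. The shifts repeat in a cycle of length 2: positions 0,1,… shift by +5, +1, then the pattern repeats.
Undoing it on wvsojs: w−5=r, v−1=u, s−5=n, o−1=n, j−5=e, s−1=r.

runner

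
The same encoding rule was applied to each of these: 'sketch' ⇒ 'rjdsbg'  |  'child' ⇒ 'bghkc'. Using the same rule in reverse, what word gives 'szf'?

tag

Compare letters: s→r is +25, k→j is +25, e→d is +25 — a constant shift. This is a Caesar cipher with shift 25.
Decoding szf: s−25=t, z−25=a, f−25=g.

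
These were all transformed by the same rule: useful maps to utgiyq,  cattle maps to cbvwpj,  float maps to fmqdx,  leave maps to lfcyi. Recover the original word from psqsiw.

Letter i (0-indexed) is shifted by i+0, so successive shifts are 0, 1, 2, ….
Reversing it on psqsiw: p−0=p, s−1=r, q−2=o, s−3=p, i−4=e, w−5=r.

proper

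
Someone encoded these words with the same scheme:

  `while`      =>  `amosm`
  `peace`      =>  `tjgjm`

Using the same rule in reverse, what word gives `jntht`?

In while: w→a is +4, h→m is +5, i→o is +6, l→s is +7 — the shift increases by 1 each position. The shift increases by 1 at each position, starting from +4: 4, 5, 6, ….
Undoing it on jntht: j−4=f, n−5=i, t−6=n, h−7=a, t−8=l.

final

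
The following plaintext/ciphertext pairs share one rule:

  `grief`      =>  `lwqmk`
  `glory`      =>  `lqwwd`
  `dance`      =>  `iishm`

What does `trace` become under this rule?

ywihm

Two shifts are in play — +8 for a/e/i/o/u, +5 for every other letter.
Applying it to trace: t(cons)+5=y, r(cons)+5=w, a(vowel)+8=i, c(cons)+5=h, e(vowel)+8=m.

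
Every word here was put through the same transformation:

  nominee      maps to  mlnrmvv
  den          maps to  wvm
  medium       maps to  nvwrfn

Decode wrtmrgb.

Each pair mirrors across the alphabet (n↔m, o↔l, m↔n): positions sum to 25. Letters are reflected about the middle of the alphabet (position → 25−position): Atbash.
Undoing it on wrtmrgb: w↔d, r↔i, t↔g, m↔n, r↔i, g↔t, b↔y.

dignity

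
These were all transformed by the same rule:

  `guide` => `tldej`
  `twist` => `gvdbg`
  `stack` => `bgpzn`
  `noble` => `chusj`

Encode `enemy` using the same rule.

Treating letters as 0–25, the rule is x ↦ 5x + 15 (mod 26).
On enemy: e(4)→5·4+15≡9=j; n(13)→5·13+15≡2=c; e(4)→5·4+15≡9=j; m(12)→5·12+15≡23=x; y(24)→5·24+15≡5=f (all mod 26).

jcjxf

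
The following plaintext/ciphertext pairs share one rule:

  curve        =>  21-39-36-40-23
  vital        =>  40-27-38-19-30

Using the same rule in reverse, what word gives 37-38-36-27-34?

c is letter #3 and maps to 21: an offset of 18. Each letter is replaced by its alphabet position (a=1..z=26) + 18.
Decoding 37-38-36-27-34: 37→(37−18)÷1=19=s, 38→(38−18)÷1=20=t, 36→(36−18)÷1=18=r, 27→(27−18)÷1=9=i, 34→(34−18)÷1=16=p.

strip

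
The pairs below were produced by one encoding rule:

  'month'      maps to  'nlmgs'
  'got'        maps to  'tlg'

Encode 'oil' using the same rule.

Each pair mirrors across the alphabet (m↔n, o↔l, n↔m): positions sum to 25. This is the alphabet-reversal cipher (Atbash): a becomes z, b becomes y, etc.
For oil: o↔l, i↔r, l↔o.

lro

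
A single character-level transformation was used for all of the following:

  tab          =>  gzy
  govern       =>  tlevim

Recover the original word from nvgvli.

Letters are reflected about the middle of the alphabet (position → 25−position): Atbash.
Reversing it on nvgvli: n↔m, v↔e, g↔t, v↔e, l↔o, i↔r.

meteor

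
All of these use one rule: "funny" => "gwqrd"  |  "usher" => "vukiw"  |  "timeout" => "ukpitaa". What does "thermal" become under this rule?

ujhvrgs

Letter i (0-indexed) is shifted by i+1, so successive shifts are 1, 2, 3, ….
For thermal: t+1=u, h+2=j, e+3=h, r+4=v, m+5=r, a+6=g, l+7=s.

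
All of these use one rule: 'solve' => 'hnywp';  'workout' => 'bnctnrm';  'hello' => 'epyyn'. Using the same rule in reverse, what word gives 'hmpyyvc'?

Treating letters as 0–25, the rule is x ↦ 5x + 21 (mod 26).
Reversing it on hmpyyvc: h(7)→21·(7−21)≡18=s; m(12)→21·(12−21)≡19=t; p(15)→21·(15−21)≡4=e; y(24)→21·(24−21)≡11=l; y(24)→21·(24−21)≡11=l; v(21)→21·(21−21)≡0=a; c(2)→21·(2−21)≡17=r (all mod 26).

stellar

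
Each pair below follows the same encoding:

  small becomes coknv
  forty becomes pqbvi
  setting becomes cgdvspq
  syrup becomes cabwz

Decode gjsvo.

Shifts by position in small: pos 0: s→c (+10), pos 1: m→o (+2), pos 2: a→k (+10), pos 3: l→n (+2) — repeating every 2. It's a Vigenère-style cipher with numeric key [10,2]: position i shifts by key[i mod 2].
Decoding gjsvo: g−10=w, j−2=h, s−10=i, v−2=t, o−10=e.

white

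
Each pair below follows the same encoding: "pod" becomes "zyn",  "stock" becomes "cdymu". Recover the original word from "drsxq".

thing

Compare letters: p→z is +10, o→y is +10, d→n is +10 — a constant shift. This is a Caesar cipher with shift 10.
Undoing it on drsxq: d−10=t, r−10=h, s−10=i, x−10=n, q−10=g.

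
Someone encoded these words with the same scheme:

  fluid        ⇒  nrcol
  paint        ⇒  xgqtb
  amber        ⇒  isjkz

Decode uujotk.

Shifts by position in fluid: pos 0: f→n (+8), pos 1: l→r (+6), pos 2: u→c (+8), pos 3: i→o (+6) — repeating every 2. A repeating key of period 2 is used — shifts +8, +6 over and over.
Undoing it on uujotk: u−8=m, u−6=o, j−8=b, o−6=i, t−8=l, k−6=e.

mobile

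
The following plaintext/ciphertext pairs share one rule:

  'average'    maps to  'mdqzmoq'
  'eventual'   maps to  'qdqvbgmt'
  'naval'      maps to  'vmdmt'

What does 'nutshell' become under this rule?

Two shifts are in play — +12 for a/e/i/o/u, +8 for every other letter.
For nutshell: n(cons)+8=v, u(vowel)+12=g, t(cons)+8=b, s(cons)+8=a, h(cons)+8=p, e(vowel)+12=q, l(cons)+8=t, l(cons)+8=t.

vgbapqtt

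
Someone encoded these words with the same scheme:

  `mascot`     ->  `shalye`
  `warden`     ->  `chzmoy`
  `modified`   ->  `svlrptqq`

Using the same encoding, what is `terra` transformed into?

In mascot: m→s is +6, a→h is +7, s→a is +8, c→l is +9 — the shift increases by 1 each position. The shift increases by 1 at each position, starting from +6: 6, 7, 8, ….
On terra: t+6=z, e+7=l, r+8=z, r+9=a, a+10=k.

zlzak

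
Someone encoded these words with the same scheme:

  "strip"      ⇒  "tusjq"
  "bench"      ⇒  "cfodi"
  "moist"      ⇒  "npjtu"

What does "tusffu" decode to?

Compare letters: s→t is +1, t→u is +1, r→s is +1 — a constant shift. Every letter moves 1 place later in the alphabet, wrapping around z→a.
Undoing it on tusffu: t−1=s, u−1=t, s−1=r, f−1=e, f−1=e, u−1=t.

street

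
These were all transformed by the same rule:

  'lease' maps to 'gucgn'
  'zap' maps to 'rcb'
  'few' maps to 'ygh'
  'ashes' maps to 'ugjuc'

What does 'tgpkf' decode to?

diner

Two steps: reverse the string, then apply a Caesar shift of +2.
Decoding tgpkf: shift back: t−2=r, g−2=e, p−2=n, k−2=i, f−2=d → renid; then reverse → diner.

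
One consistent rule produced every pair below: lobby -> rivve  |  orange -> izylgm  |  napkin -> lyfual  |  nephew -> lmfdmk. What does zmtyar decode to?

l(11)→r(17) and o(14)→i(8) fit y≡23x+24 (mod 26); the inverse of 23 mod 26 is 17. Treating letters as 0–25, the rule is x ↦ 23x + 24 (mod 26).
Decoding zmtyar: z(25)→17·(25−24)≡17=r; m(12)→17·(12−24)≡4=e; t(19)→17·(19−24)≡19=t; y(24)→17·(24−24)≡0=a; a(0)→17·(0−24)≡8=i; r(17)→17·(17−24)≡11=l (all mod 26).

retail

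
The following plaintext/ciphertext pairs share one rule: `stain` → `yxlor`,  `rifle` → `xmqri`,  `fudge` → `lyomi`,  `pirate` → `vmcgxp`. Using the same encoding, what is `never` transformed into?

Shifts by position in stain: pos 0: s→y (+6), pos 1: t→x (+4), pos 2: a→l (+11), pos 3: i→o (+6), pos 4: n→r (+4) — repeating every 3. It's a Vigenère-style cipher with numeric key [6,4,11]: position i shifts by key[i mod 3].
Applying it to never: n+6=t, e+4=i, v+11=g, e+6=k, r+4=v.

tigkv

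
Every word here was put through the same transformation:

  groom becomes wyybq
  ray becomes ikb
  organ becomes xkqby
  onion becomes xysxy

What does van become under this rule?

xkf

Two steps: reverse the string, then apply a Caesar shift of +10.
Applying it to van: reverse → nav; then shift: n+10=x, a+10=k, v+10=f.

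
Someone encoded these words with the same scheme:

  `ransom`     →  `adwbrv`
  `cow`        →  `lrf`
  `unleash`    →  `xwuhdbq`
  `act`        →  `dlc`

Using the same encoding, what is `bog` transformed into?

krp

Two shifts are in play — +3 for a/e/i/o/u, +9 for every other letter.
For bog: b(cons)+9=k, o(vowel)+3=r, g(cons)+9=p.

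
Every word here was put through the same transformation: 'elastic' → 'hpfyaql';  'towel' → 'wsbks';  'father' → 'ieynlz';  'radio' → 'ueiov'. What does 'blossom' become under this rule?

In elastic: e→h is +3, l→p is +4, a→f is +5, s→y is +6 — the shift increases by 1 each position. Each letter shifts forward by (position + 3), i.e. 3, 4, 5, … — the shift grows by one for each successive letter.
On blossom: b+3=e, l+4=p, o+5=t, s+6=y, s+7=z, o+8=w, m+9=v.

eptyzwv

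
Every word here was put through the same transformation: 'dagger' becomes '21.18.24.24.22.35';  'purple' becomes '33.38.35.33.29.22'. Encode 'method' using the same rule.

d is letter #4 and maps to 21: an offset of 17. The number is (letter's place in the alphabet, a=1) + 17.
On method: m=13→30, e=5→22, t=20→37, h=8→25, o=15→32, d=4→21.

30.22.37.25.32.21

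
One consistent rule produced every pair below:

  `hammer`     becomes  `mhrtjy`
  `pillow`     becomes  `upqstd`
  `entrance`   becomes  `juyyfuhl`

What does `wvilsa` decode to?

It's a Vigenère-style cipher with numeric key [5,7]: position i shifts by key[i mod 2].
Decoding wvilsa: w−5=r, v−7=o, i−5=d, l−7=e, s−5=n, a−7=t.

rodent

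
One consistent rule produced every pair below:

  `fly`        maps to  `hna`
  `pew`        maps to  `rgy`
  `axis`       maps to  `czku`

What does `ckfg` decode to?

Compare letters: f→h is +2, l→n is +2, y→a is +2 — a constant shift. Each letter is shifted forward by 2 in the alphabet (a Caesar shift of +2).
Undoing it on ckfg: c−2=a, k−2=i, f−2=d, g−2=e.

aide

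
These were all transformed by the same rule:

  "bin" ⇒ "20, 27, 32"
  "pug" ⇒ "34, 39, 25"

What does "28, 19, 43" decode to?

b is letter #2 and maps to 20: an offset of 18. Letters become their 1-based position plus 18 (so a→19, b→20, …).
Decoding 28, 19, 43: 28→(28−18)÷1=10=j, 19→(19−18)÷1=1=a, 43→(43−18)÷1=25=y.

jay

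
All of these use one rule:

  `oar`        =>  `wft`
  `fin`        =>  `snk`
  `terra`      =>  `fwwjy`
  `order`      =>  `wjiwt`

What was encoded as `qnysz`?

until

The output letters match the input read backwards, each shifted +5: oar reversed is rao. The word is reversed, then every letter is shifted forward by 5.
Undoing it on qnysz: shift back: q−5=l, n−5=i, y−5=t, s−5=n, z−5=u → litnu; then reverse → until.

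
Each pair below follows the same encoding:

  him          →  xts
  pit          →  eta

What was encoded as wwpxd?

smell

The output letters match the input read backwards, each shifted +11: him reversed is mih. The word is reversed, then every letter is shifted forward by 11.
Undoing it on wwpxd: shift back: w−11=l, w−11=l, p−11=e, x−11=m, d−11=s → llems; then reverse → smell.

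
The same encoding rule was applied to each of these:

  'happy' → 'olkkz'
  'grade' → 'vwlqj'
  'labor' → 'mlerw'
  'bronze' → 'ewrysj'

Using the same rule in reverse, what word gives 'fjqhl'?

media

h(7)→o(14) and a(0)→l(11) fit y≡19x+11 (mod 26); the inverse of 19 mod 26 is 11. This is an affine cipher: with a=0,…,z=25, each position x becomes (19x+11) mod 26.
Undoing it on fjqhl: f(5)→11·(5−11)≡12=m; j(9)→11·(9−11)≡4=e; q(16)→11·(16−11)≡3=d; h(7)→11·(7−11)≡8=i; l(11)→11·(11−11)≡0=a (all mod 26).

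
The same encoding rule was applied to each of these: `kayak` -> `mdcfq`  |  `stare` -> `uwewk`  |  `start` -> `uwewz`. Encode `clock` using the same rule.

eoshq

Letter i (0-indexed) is shifted by i+2, so successive shifts are 2, 3, 4, ….
For clock: c+2=e, l+3=o, o+4=s, c+5=h, k+6=q.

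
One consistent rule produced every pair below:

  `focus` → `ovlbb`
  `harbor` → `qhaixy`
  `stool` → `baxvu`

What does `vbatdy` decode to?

murmur

Shifts by position in focus: pos 0: f→o (+9), pos 1: o→v (+7), pos 2: c→l (+9), pos 3: u→b (+7) — repeating every 2. It's a Vigenère-style cipher with numeric key [9,7]: position i shifts by key[i mod 2].
Decoding vbatdy: v−9=m, b−7=u, a−9=r, t−7=m, d−9=u, y−7=r.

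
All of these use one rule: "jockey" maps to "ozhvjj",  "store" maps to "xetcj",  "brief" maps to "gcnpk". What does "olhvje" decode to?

jacket

Shifts by position in jockey: pos 0: j→o (+5), pos 1: o→z (+11), pos 2: c→h (+5), pos 3: k→v (+11) — repeating every 2. A repeating key of period 2 is used — shifts +5, +11 over and over.
Undoing it on olhvje: o−5=j, l−11=a, h−5=c, v−11=k, j−5=e, e−11=t.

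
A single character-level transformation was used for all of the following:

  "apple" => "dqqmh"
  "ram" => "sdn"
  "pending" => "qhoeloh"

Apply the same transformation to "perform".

qhsgrsn

The shift depends on letter class: consonant p→q is +1, but vowel a→d is +3. Two shifts are in play — +3 for a/e/i/o/u, +1 for every other letter.
Applying it to perform: p(cons)+1=q, e(vowel)+3=h, r(cons)+1=s, f(cons)+1=g, o(vowel)+3=r, r(cons)+1=s, m(cons)+1=n.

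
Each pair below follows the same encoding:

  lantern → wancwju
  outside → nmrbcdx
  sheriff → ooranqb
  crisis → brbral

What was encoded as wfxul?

clown

The output letters match the input read backwards, each shifted +9: lantern reversed is nretnal. The word is reversed, then every letter is shifted forward by 9.
Undoing it on wfxul: shift back: w−9=n, f−9=w, x−9=o, u−9=l, l−9=c → nwolc; then reverse → clown.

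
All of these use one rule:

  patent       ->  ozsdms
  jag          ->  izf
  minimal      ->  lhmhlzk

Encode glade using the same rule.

Compare letters: p→o is +25, a→z is +25, t→s is +25 — a constant shift. Every letter moves 25 places later in the alphabet, wrapping around z→a.
For glade: g+25=f, l+25=k, a+25=z, d+25=c, e+25=d.

fkzcd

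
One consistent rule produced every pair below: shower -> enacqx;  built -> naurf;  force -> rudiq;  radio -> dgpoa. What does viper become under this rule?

hobkd

Shifts by position in shower: pos 0: s→e (+12), pos 1: h→n (+6), pos 2: o→a (+12), pos 3: w→c (+6) — repeating every 2. It's a Vigenère-style cipher with numeric key [12,6]: position i shifts by key[i mod 2].
For viper: v+12=h, i+6=o, p+12=b, e+6=k, r+12=d.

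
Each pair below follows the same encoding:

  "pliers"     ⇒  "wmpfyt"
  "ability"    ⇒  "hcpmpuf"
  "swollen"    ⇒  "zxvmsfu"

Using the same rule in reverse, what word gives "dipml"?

The shifts repeat in a cycle of length 2: positions 0,1,… shift by +7, +1, then the pattern repeats.
Undoing it on dipml: d−7=w, i−1=h, p−7=i, m−1=l, l−7=e.

while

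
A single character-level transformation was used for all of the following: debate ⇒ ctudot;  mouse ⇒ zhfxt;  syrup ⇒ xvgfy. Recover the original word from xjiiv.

silly

d(3)→c(2) and e(4)→t(19) fit y≡17x+3 (mod 26); the inverse of 17 mod 26 is 23. Each letter's alphabet position (a=0..z=25) is mapped through 17·x+3 mod 26 — an affine cipher.
Reversing it on xjiiv: x(23)→23·(23−3)≡18=s; j(9)→23·(9−3)≡8=i; i(8)→23·(8−3)≡11=l; i(8)→23·(8−3)≡11=l; v(21)→23·(21−3)≡24=y (all mod 26).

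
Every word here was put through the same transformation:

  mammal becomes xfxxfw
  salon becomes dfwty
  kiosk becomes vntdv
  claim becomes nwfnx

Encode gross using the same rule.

Two shifts are in play — +5 for a/e/i/o/u, +11 for every other letter.
On gross: g(cons)+11=r, r(cons)+11=c, o(vowel)+5=t, s(cons)+11=d, s(cons)+11=d.

rctdd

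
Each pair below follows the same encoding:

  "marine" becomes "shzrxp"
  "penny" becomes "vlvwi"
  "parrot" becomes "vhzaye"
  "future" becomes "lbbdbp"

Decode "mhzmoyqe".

gardener

The shift increases by 1 at each position, starting from +6: 6, 7, 8, ….
Undoing it on mhzmoyqe: m−6=g, h−7=a, z−8=r, m−9=d, o−10=e, y−11=n, q−12=e, e−13=r.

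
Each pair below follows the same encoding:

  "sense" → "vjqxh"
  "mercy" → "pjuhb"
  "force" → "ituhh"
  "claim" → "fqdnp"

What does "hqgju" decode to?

Shifts by position in sense: pos 0: s→v (+3), pos 1: e→j (+5), pos 2: n→q (+3), pos 3: s→x (+5) — repeating every 2. It's a Vigenère-style cipher with numeric key [3,5]: position i shifts by key[i mod 2].
Decoding hqgju: h−3=e, q−5=l, g−3=d, j−5=e, u−3=r.

elder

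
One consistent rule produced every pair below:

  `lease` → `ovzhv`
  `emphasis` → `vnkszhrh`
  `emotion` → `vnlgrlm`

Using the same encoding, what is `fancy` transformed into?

Each pair mirrors across the alphabet (l↔o, e↔v, a↔z): positions sum to 25. This is the alphabet-reversal cipher (Atbash): a becomes z, b becomes y, etc.
Applying it to fancy: f↔u, a↔z, n↔m, c↔x, y↔b.

uzmxb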